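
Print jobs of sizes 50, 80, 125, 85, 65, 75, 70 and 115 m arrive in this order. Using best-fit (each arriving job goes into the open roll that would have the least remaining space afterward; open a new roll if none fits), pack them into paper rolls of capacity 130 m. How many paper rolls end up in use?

  50 → roll 1 (new)  [load 50/130]
  80 → roll 1  [load 130/130]
  125 → roll 2 (new)  [load 125/130]
  85 → roll 3 (new)  [load 85/130]
  65 → roll 4 (new)  [load 65/130]
  75 → roll 5 (new)  [load 75/130]
  70 → roll 6 (new)  [load 70/130]
  115 → roll 7 (new)  [load 115/130]
7 paper rolls opened.

7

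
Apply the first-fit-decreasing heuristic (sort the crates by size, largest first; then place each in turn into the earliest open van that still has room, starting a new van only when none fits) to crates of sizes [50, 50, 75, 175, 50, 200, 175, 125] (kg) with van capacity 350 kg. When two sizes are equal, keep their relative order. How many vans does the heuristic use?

Sorted descending: 200, 175, 175, 125, 75, 50, 50, 50.
  200 → van 1 (new)  [load 200/350]
  175 → van 2 (new)  [load 175/350]
  175 → van 2  [load 350/350]
  125 → van 1  [load 325/350]
  75 → van 3 (new)  [load 75/350]
  50 → van 3  [load 125/350]
  50 → van 3  [load 175/350]
  50 → van 3  [load 225/350]
3 vans opened.

3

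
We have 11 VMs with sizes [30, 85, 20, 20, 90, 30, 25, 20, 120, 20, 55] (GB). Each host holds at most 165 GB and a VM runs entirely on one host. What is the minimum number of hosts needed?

4

Total = 120 + 90 + 85 + 55 + 30 + 30 + 25 + 20 + 20 + 20 + 20 = 515 GB.
Lower bound: ⌈515/165⌉ = 4 hosts.
A packing using 4 hosts:
  host 1: 120 + 30 = 150
  host 2: 90 + 55 + 20 = 165
  host 3: 85 + 30 + 25 + 20 = 160
  host 4: 20 + 20 = 40
This matches the lower bound, so 4 is optimal.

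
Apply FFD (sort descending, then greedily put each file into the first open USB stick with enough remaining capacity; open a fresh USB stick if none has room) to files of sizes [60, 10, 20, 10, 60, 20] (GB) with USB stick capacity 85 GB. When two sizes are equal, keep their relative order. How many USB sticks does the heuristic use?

Sorted descending: 60, 60, 20, 20, 10, 10.
  60 → USB stick 1 (new)  [load 60/85]
  60 → USB stick 2 (new)  [load 60/85]
  20 → USB stick 1  [load 80/85]
  20 → USB stick 2  [load 80/85]
  10 → USB stick 3 (new)  [load 10/85]
  10 → USB stick 3  [load 20/85]
3 USB sticks opened.

3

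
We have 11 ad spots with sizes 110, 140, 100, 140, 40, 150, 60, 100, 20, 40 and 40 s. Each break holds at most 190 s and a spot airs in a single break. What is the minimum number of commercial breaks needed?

Total = 150 + 140 + 140 + 110 + 100 + 100 + 60 + 40 + 40 + 40 + 20 = 940 s.
Lower bound: ⌈940/190⌉ = 5 commercial breaks.
Also, 6 ad spots each exceed 95 s, and no two of those can share a break, so at least 6 commercial breaks are needed.
A packing using 6 commercial breaks:
  break 1: 150 + 40 = 190
  break 2: 140 + 40 = 180
  break 3: 140 + 40 = 180
  break 4: 110 + 60 + 20 = 190
  break 5: 100 = 100
  break 6: 100 = 100
This matches the lower bound, so 6 is optimal.

6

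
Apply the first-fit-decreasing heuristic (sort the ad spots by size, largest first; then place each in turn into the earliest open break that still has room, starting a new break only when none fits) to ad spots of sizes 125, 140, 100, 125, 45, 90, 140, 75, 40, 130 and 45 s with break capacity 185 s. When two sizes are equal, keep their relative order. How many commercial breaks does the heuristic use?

7

Sorted descending: 140, 140, 130, 125, 125, 100, 90, 75, 45, 45, 40.
  140 → break 1 (new)  [load 140/185]
  140 → break 2 (new)  [load 140/185]
  130 → break 3 (new)  [load 130/185]
  125 → break 4 (new)  [load 125/185]
  125 → break 5 (new)  [load 125/185]
  100 → break 6 (new)  [load 100/185]
  90 → break 7 (new)  [load 90/185]
  75 → break 6  [load 175/185]
  45 → break 1  [load 185/185]
  45 → break 2  [load 185/185]
  40 → break 3  [load 170/185]
7 commercial breaks opened.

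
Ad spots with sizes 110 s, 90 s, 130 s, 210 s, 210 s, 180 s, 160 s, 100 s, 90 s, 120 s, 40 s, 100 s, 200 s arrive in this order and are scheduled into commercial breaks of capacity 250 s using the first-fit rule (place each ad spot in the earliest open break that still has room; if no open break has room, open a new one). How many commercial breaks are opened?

8

  110 → break 1 (new)  [load 110/250]
  90 → break 1  [load 200/250]
  130 → break 2 (new)  [load 130/250]
  210 → break 3 (new)  [load 210/250]
  210 → break 4 (new)  [load 210/250]
  180 → break 5 (new)  [load 180/250]
  160 → break 6 (new)  [load 160/250]
  100 → break 2  [load 230/250]
  90 → break 6  [load 250/250]
  120 → break 7 (new)  [load 120/250]
  40 → break 1  [load 240/250]
  100 → break 7  [load 220/250]
  200 → break 8 (new)  [load 200/250]
8 commercial breaks opened.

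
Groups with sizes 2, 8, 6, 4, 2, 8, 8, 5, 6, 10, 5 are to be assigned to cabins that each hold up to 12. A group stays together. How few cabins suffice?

6

Total = 10 + 8 + 8 + 8 + 6 + 6 + 5 + 5 + 4 + 2 + 2 = 64.
Lower bound: ⌈64/12⌉ = 6 cabins.
A packing using 6 cabins:
  cabin 1: 10 + 2 = 12
  cabin 2: 8 + 4 = 12
  cabin 3: 8 + 2 = 10
  cabin 4: 8 = 8
  cabin 5: 6 + 6 = 12
  cabin 6: 5 + 5 = 10
This matches the lower bound, so 6 is optimal.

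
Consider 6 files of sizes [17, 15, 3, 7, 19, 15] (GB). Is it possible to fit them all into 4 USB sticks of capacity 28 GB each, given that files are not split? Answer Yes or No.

Yes

A valid assignment using 4 USB sticks:
  USB stick 1: 19 + 7 = 26
  USB stick 2: 17 + 3 = 20
  USB stick 3: 15 = 15
  USB stick 4: 15 = 15
Every load is within 28 GB, so 4 USB sticks suffice.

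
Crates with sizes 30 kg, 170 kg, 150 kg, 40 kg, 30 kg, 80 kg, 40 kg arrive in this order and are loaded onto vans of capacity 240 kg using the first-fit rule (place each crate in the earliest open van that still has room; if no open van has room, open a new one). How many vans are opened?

  30 → van 1 (new)  [load 30/240]
  170 → van 1  [load 200/240]
  150 → van 2 (new)  [load 150/240]
  40 → van 1  [load 240/240]
  30 → van 2  [load 180/240]
  80 → van 3 (new)  [load 80/240]
  40 → van 2  [load 220/240]
3 vans opened.

3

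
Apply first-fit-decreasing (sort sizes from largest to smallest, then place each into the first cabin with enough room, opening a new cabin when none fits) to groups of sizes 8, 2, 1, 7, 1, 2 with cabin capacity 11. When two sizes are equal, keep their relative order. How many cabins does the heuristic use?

2

Sorted descending: 8, 7, 2, 2, 1, 1.
  8 → cabin 1 (new)  [load 8/11]
  7 → cabin 2 (new)  [load 7/11]
  2 → cabin 1  [load 10/11]
  2 → cabin 2  [load 9/11]
  1 → cabin 1  [load 11/11]
  1 → cabin 2  [load 10/11]
2 cabins opened.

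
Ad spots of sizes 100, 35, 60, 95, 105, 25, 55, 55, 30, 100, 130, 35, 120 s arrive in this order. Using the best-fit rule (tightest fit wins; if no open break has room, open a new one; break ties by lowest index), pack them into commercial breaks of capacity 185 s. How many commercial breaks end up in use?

6

  100 → break 1 (new)  [load 100/185]
  35 → break 1  [load 135/185]
  60 → break 2 (new)  [load 60/185]
  95 → break 2  [load 155/185]
  105 → break 3 (new)  [load 105/185]
  25 → break 2  [load 180/185]
  55 → break 3  [load 160/185]
  55 → break 4 (new)  [load 55/185]
  30 → break 1  [load 165/185]
  100 → break 4  [load 155/185]
  130 → break 5 (new)  [load 130/185]
  35 → break 5  [load 165/185]
  120 → break 6 (new)  [load 120/185]
6 commercial breaks opened.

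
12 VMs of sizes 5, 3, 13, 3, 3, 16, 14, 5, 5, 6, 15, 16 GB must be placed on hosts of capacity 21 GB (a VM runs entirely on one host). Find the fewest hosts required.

5

Total = 16 + 16 + 15 + 14 + 13 + 6 + 5 + 5 + 5 + 3 + 3 + 3 = 104 GB.
Lower bound: ⌈104/21⌉ = 5 hosts.
A packing using 5 hosts:
  host 1: 16 + 5 = 21
  host 2: 16 + 5 = 21
  host 3: 15 + 6 = 21
  host 4: 14 + 3 + 3 = 20
  host 5: 13 + 5 + 3 = 21
This matches the lower bound, so 5 is optimal.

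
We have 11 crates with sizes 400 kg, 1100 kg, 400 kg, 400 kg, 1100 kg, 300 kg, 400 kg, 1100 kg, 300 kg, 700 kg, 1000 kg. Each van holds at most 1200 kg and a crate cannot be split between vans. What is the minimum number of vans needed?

Total = 1100 + 1100 + 1100 + 1000 + 700 + 400 + 400 + 400 + 400 + 300 + 300 = 7200 kg.
Lower bound: ⌈7200/1200⌉ = 6 vans.
A packing using 7 vans:
  van 1: 1100 = 1100
  van 2: 1100 = 1100
  van 3: 1100 = 1100
  van 4: 1000 = 1000
  van 5: 700 + 400 = 1100
  van 6: 400 + 400 + 400 = 1200
  van 7: 300 + 300 = 600
No arrangement into 6 vans stays within capacity, so 7 is optimal.

7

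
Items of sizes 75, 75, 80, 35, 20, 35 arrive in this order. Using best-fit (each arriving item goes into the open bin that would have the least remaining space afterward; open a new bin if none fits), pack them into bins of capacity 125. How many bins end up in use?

3

  75 → bin 1 (new)  [load 75/125]
  75 → bin 2 (new)  [load 75/125]
  80 → bin 3 (new)  [load 80/125]
  35 → bin 3  [load 115/125]
  20 → bin 1  [load 95/125]
  35 → bin 2  [load 110/125]
3 bins opened.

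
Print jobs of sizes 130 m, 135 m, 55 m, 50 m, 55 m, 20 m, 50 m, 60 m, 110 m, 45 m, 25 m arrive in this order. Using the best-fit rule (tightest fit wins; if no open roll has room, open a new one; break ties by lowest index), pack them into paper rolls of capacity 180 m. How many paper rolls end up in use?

5

  130 → roll 1 (new)  [load 130/180]
  135 → roll 2 (new)  [load 135/180]
  55 → roll 3 (new)  [load 55/180]
  50 → roll 1  [load 180/180]
  55 → roll 3  [load 110/180]
  20 → roll 2  [load 155/180]
  50 → roll 3  [load 160/180]
  60 → roll 4 (new)  [load 60/180]
  110 → roll 4  [load 170/180]
  45 → roll 5 (new)  [load 45/180]
  25 → roll 2  [load 180/180]
5 paper rolls opened.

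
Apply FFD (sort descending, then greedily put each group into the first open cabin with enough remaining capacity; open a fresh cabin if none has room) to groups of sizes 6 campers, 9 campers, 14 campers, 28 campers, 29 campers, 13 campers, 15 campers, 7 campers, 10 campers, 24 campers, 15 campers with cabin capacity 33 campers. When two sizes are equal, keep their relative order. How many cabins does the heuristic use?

6

Sorted descending: 29, 28, 24, 15, 15, 14, 13, 10, 9, 7, 6.
  29 → cabin 1 (new)  [load 29/33]
  28 → cabin 2 (new)  [load 28/33]
  24 → cabin 3 (new)  [load 24/33]
  15 → cabin 4 (new)  [load 15/33]
  15 → cabin 4  [load 30/33]
  14 → cabin 5 (new)  [load 14/33]
  13 → cabin 5  [load 27/33]
  10 → cabin 6 (new)  [load 10/33]
  9 → cabin 3  [load 33/33]
  7 → cabin 6  [load 17/33]
  6 → cabin 5  [load 33/33]
6 cabins opened.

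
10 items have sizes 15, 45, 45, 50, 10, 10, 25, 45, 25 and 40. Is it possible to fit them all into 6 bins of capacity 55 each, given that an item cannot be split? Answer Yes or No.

Yes

A valid assignment using 6 bins:
  bin 1: 50 = 50
  bin 2: 45 + 10 = 55
  bin 3: 45 + 10 = 55
  bin 4: 45 = 45
  bin 5: 40 + 15 = 55
  bin 6: 25 + 25 = 50
Every load is within 55, so 6 bins suffice.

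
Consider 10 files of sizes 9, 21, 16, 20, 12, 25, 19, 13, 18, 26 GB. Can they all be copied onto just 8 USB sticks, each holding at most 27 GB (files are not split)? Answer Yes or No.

A valid assignment using 8 USB sticks:
  USB stick 1: 26 = 26
  USB stick 2: 25 = 25
  USB stick 3: 21 = 21
  USB stick 4: 20 = 20
  USB stick 5: 19 = 19
  USB stick 6: 18 + 9 = 27
  USB stick 7: 16 = 16
  USB stick 8: 13 + 12 = 25
Every load is within 27 GB, so 8 USB sticks suffice.

Yes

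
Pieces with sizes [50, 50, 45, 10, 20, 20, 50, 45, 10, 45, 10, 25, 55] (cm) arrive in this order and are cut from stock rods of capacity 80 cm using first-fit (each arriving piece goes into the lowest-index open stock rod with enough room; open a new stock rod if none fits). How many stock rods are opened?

7

  50 → stock rod 1 (new)  [load 50/80]
  50 → stock rod 2 (new)  [load 50/80]
  45 → stock rod 3 (new)  [load 45/80]
  10 → stock rod 1  [load 60/80]
  20 → stock rod 1  [load 80/80]
  20 → stock rod 2  [load 70/80]
  50 → stock rod 4 (new)  [load 50/80]
  45 → stock rod 5 (new)  [load 45/80]
  10 → stock rod 2  [load 80/80]
  45 → stock rod 6 (new)  [load 45/80]
  10 → stock rod 3  [load 55/80]
  25 → stock rod 3  [load 80/80]
  55 → stock rod 7 (new)  [load 55/80]
7 stock rods opened.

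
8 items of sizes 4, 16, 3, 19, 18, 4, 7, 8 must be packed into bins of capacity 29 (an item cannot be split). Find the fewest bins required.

Total = 19 + 18 + 16 + 8 + 7 + 4 + 4 + 3 = 79.
Lower bound: ⌈79/29⌉ = 3 bins.
A packing using 3 bins:
  bin 1: 19 + 8 = 27
  bin 2: 18 + 7 + 4 = 29
  bin 3: 16 + 4 + 3 = 23
This matches the lower bound, so 3 is optimal.

3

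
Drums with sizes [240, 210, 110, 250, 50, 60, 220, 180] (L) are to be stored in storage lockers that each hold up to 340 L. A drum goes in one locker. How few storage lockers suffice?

5

Total = 250 + 240 + 220 + 210 + 180 + 110 + 60 + 50 = 1320 L.
Lower bound: ⌈1320/340⌉ = 4 storage lockers.
Also, 5 drums each exceed 170 L, and no two of those can share a locker, so at least 5 storage lockers are needed.
A packing using 5 storage lockers:
  locker 1: 250 + 60 = 310
  locker 2: 240 + 50 = 290
  locker 3: 220 + 110 = 330
  locker 4: 210 = 210
  locker 5: 180 = 180
This matches the lower bound, so 5 is optimal.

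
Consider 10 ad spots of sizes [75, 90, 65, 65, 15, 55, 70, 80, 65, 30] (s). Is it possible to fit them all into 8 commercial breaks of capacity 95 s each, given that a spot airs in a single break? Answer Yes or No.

Yes

A valid assignment using 8 commercial breaks:
  break 1: 90 = 90
  break 2: 80 + 15 = 95
  break 3: 75 = 75
  break 4: 70 = 70
  break 5: 65 + 30 = 95
  break 6: 65 = 65
  break 7: 65 = 65
  break 8: 55 = 55
Every load is within 95 s, so 8 commercial breaks suffice.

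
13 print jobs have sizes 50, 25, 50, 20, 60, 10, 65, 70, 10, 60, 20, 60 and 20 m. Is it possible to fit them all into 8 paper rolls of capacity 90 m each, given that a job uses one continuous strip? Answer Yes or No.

A valid assignment using 7 paper rolls:
  roll 1: 70 + 20 = 90
  roll 2: 65 + 25 = 90
  roll 3: 60 + 20 + 10 = 90
  roll 4: 60 + 20 + 10 = 90
  roll 5: 60 = 60
  roll 6: 50 = 50
  roll 7: 50 = 50
That uses only 7 ≤ 8, so 8 paper rolls are enough.

Yes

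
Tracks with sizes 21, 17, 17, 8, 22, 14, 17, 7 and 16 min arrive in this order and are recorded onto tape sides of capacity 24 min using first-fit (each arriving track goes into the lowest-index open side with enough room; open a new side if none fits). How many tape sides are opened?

  21 → side 1 (new)  [load 21/24]
  17 → side 2 (new)  [load 17/24]
  17 → side 3 (new)  [load 17/24]
  8 → side 4 (new)  [load 8/24]
  22 → side 5 (new)  [load 22/24]
  14 → side 4  [load 22/24]
  17 → side 6 (new)  [load 17/24]
  7 → side 2  [load 24/24]
  16 → side 7 (new)  [load 16/24]
7 tape sides opened.

7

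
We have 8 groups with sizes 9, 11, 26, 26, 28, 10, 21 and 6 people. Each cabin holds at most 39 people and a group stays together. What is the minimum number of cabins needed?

4

Total = 28 + 26 + 26 + 21 + 11 + 10 + 9 + 6 = 137 people.
Lower bound: ⌈137/39⌉ = 4 cabins.
A packing using 4 cabins:
  cabin 1: 28 + 11 = 39
  cabin 2: 26 + 10 = 36
  cabin 3: 26 + 9 = 35
  cabin 4: 21 + 6 = 27
This matches the lower bound, so 4 is optimal.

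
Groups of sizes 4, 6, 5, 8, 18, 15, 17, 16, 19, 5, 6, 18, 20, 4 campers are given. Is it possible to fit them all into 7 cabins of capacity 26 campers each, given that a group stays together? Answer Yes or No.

A valid assignment using 7 cabins:
  cabin 1: 20 + 6 = 26
  cabin 2: 19 + 6 = 25
  cabin 3: 18 + 8 = 26
  cabin 4: 18 + 5 = 23
  cabin 5: 17 + 5 + 4 = 26
  cabin 6: 16 + 4 = 20
  cabin 7: 15 = 15
Every load is within 26 campers, so 7 cabins suffice.

Yes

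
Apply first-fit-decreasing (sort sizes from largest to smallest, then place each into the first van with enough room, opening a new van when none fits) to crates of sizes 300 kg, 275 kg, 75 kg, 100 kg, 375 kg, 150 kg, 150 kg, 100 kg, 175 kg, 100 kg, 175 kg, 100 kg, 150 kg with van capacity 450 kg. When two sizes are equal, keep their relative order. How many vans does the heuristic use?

5

Sorted descending: 375, 300, 275, 175, 175, 150, 150, 150, 100, 100, 100, 100, 75.
  375 → van 1 (new)  [load 375/450]
  300 → van 2 (new)  [load 300/450]
  275 → van 3 (new)  [load 275/450]
  175 → van 3  [load 450/450]
  175 → van 4 (new)  [load 175/450]
  150 → van 2  [load 450/450]
  150 → van 4  [load 325/450]
  150 → van 5 (new)  [load 150/450]
  100 → van 4  [load 425/450]
  100 → van 5  [load 250/450]
  100 → van 5  [load 350/450]
  100 → van 5  [load 450/450]
  75 → van 1  [load 450/450]
5 vans opened.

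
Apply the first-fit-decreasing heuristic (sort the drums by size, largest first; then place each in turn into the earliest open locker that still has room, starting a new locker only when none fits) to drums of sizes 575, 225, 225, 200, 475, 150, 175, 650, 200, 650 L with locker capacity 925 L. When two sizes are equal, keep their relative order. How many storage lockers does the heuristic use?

4

Sorted descending: 650, 650, 575, 475, 225, 225, 200, 200, 175, 150.
  650 → locker 1 (new)  [load 650/925]
  650 → locker 2 (new)  [load 650/925]
  575 → locker 3 (new)  [load 575/925]
  475 → locker 4 (new)  [load 475/925]
  225 → locker 1  [load 875/925]
  225 → locker 2  [load 875/925]
  200 → locker 3  [load 775/925]
  200 → locker 4  [load 675/925]
  175 → locker 4  [load 850/925]
  150 → locker 3  [load 925/925]
4 storage lockers opened.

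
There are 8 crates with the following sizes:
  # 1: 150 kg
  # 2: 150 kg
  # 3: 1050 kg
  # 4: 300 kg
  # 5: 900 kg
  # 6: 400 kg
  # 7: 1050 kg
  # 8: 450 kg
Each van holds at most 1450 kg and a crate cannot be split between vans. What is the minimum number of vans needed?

Total = 1050 + 1050 + 900 + 450 + 400 + 300 + 150 + 150 = 4450 kg.
Lower bound: ⌈4450/1450⌉ = 4 vans.
A packing using 4 vans:
  van 1: 1050 + 400 = 1450
  van 2: 1050 + 300 = 1350
  van 3: 900 + 450 = 1350
  van 4: 150 + 150 = 300
This matches the lower bound, so 4 is optimal.

4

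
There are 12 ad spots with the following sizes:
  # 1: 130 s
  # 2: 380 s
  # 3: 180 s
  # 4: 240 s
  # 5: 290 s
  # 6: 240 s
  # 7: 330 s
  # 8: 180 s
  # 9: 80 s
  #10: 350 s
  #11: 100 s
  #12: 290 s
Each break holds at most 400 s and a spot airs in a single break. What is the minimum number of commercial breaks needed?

Total = 380 + 350 + 330 + 290 + 290 + 240 + 240 + 180 + 180 + 130 + 100 + 80 = 2790 s.
Lower bound: ⌈2790/400⌉ = 7 commercial breaks.
A packing using 8 commercial breaks:
  break 1: 380 = 380
  break 2: 350 = 350
  break 3: 330 = 330
  break 4: 290 + 100 = 390
  break 5: 290 + 80 = 370
  break 6: 240 + 130 = 370
  break 7: 240 = 240
  break 8: 180 + 180 = 360
No arrangement into 7 commercial breaks stays within capacity, so 8 is optimal.

8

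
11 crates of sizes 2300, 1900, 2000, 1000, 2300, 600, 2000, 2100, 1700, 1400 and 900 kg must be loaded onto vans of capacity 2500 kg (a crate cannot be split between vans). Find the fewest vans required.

9

Total = 2300 + 2300 + 2100 + 2000 + 2000 + 1900 + 1700 + 1400 + 1000 + 900 + 600 = 18200 kg.
Lower bound: ⌈18200/2500⌉ = 8 vans.
A packing using 9 vans:
  van 1: 2300 = 2300
  van 2: 2300 = 2300
  van 3: 2100 = 2100
  van 4: 2000 = 2000
  van 5: 2000 = 2000
  van 6: 1900 + 600 = 2500
  van 7: 1700 = 1700
  van 8: 1400 + 1000 = 2400
  van 9: 900 = 900
No arrangement into 8 vans stays within capacity, so 9 is optimal.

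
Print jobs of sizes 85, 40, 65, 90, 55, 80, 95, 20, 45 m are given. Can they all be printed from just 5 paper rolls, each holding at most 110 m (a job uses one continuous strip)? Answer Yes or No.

No

Total = 575 m; ⌈575/110⌉ = 6.
At least 6 paper rolls are required, but only 5 are allowed.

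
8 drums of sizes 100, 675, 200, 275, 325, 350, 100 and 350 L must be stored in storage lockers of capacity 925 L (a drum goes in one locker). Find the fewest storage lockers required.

Total = 675 + 350 + 350 + 325 + 275 + 200 + 100 + 100 = 2375 L.
Lower bound: ⌈2375/925⌉ = 3 storage lockers.
A packing using 3 storage lockers:
  locker 1: 675 + 200 = 875
  locker 2: 350 + 350 + 100 + 100 = 900
  locker 3: 325 + 275 = 600
This matches the lower bound, so 3 is optimal.

3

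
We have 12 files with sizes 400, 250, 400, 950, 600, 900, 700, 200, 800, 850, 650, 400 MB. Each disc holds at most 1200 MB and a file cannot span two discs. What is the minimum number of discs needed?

7

Total = 950 + 900 + 850 + 800 + 700 + 650 + 600 + 400 + 400 + 400 + 250 + 200 = 7100 MB.
Lower bound: ⌈7100/1200⌉ = 6 discs.
A packing using 7 discs:
  disc 1: 950 + 250 = 1200
  disc 2: 900 + 200 = 1100
  disc 3: 850 = 850
  disc 4: 800 + 400 = 1200
  disc 5: 700 + 400 = 1100
  disc 6: 650 + 400 = 1050
  disc 7: 600 = 600
No arrangement into 6 discs stays within capacity, so 7 is optimal.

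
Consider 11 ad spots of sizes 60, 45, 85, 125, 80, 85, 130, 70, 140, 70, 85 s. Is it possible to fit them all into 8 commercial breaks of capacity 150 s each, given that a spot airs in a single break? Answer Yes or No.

A valid assignment using 8 commercial breaks:
  break 1: 140 = 140
  break 2: 130 = 130
  break 3: 125 = 125
  break 4: 85 + 60 = 145
  break 5: 85 + 45 = 130
  break 6: 85 = 85
  break 7: 80 + 70 = 150
  break 8: 70 = 70
Every load is within 150 s, so 8 commercial breaks suffice.

Yes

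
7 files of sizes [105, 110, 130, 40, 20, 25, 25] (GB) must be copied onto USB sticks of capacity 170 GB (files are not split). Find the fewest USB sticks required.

3

Total = 130 + 110 + 105 + 40 + 25 + 25 + 20 = 455 GB.
Lower bound: ⌈455/170⌉ = 3 USB sticks.
A packing using 3 USB sticks:
  USB stick 1: 130 + 40 = 170
  USB stick 2: 110 + 25 + 25 = 160
  USB stick 3: 105 + 20 = 125
This matches the lower bound, so 3 is optimal.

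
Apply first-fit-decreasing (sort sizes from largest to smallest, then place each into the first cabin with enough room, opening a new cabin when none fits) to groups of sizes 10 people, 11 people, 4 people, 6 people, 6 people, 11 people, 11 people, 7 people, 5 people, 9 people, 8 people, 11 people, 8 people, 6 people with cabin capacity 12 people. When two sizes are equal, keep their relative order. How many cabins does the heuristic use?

Sorted descending: 11, 11, 11, 11, 10, 9, 8, 8, 7, 6, 6, 6, 5, 4.
  11 → cabin 1 (new)  [load 11/12]
  11 → cabin 2 (new)  [load 11/12]
  11 → cabin 3 (new)  [load 11/12]
  11 → cabin 4 (new)  [load 11/12]
  10 → cabin 5 (new)  [load 10/12]
  9 → cabin 6 (new)  [load 9/12]
  8 → cabin 7 (new)  [load 8/12]
  8 → cabin 8 (new)  [load 8/12]
  7 → cabin 9 (new)  [load 7/12]
  6 → cabin 10 (new)  [load 6/12]
  6 → cabin 10  [load 12/12]
  6 → cabin 11 (new)  [load 6/12]
  5 → cabin 9  [load 12/12]
  4 → cabin 7  [load 12/12]
11 cabins opened.

11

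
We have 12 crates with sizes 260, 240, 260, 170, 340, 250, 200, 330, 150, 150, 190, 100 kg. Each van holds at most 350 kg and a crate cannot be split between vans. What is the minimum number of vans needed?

Total = 340 + 330 + 260 + 260 + 250 + 240 + 200 + 190 + 170 + 150 + 150 + 100 = 2640 kg.
Lower bound: ⌈2640/350⌉ = 8 vans.
A packing using 9 vans:
  van 1: 340 = 340
  van 2: 330 = 330
  van 3: 260 = 260
  van 4: 260 = 260
  van 5: 250 + 100 = 350
  van 6: 240 = 240
  van 7: 200 + 150 = 350
  van 8: 190 + 150 = 340
  van 9: 170 = 170
No arrangement into 8 vans stays within capacity, so 9 is optimal.

9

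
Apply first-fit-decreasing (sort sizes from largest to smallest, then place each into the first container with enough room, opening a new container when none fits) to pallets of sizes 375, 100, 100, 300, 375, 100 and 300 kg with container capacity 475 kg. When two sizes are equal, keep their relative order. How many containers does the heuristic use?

4

Sorted descending: 375, 375, 300, 300, 100, 100, 100.
  375 → container 1 (new)  [load 375/475]
  375 → container 2 (new)  [load 375/475]
  300 → container 3 (new)  [load 300/475]
  300 → container 4 (new)  [load 300/475]
  100 → container 1  [load 475/475]
  100 → container 2  [load 475/475]
  100 → container 3  [load 400/475]
4 containers opened.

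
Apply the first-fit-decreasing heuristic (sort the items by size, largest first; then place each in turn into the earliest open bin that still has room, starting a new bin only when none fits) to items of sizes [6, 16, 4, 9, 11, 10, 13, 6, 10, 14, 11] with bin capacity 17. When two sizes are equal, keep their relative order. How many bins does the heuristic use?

Sorted descending: 16, 14, 13, 11, 11, 10, 10, 9, 6, 6, 4.
  16 → bin 1 (new)  [load 16/17]
  14 → bin 2 (new)  [load 14/17]
  13 → bin 3 (new)  [load 13/17]
  11 → bin 4 (new)  [load 11/17]
  11 → bin 5 (new)  [load 11/17]
  10 → bin 6 (new)  [load 10/17]
  10 → bin 7 (new)  [load 10/17]
  9 → bin 8 (new)  [load 9/17]
  6 → bin 4  [load 17/17]
  6 → bin 5  [load 17/17]
  4 → bin 3  [load 17/17]
8 bins opened.

8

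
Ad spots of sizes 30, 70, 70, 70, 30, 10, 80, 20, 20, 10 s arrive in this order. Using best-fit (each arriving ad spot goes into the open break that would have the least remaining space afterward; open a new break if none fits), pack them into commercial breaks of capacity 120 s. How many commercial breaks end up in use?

4

  30 → break 1 (new)  [load 30/120]
  70 → break 1  [load 100/120]
  70 → break 2 (new)  [load 70/120]
  70 → break 3 (new)  [load 70/120]
  30 → break 2  [load 100/120]
  10 → break 1  [load 110/120]
  80 → break 4 (new)  [load 80/120]
  20 → break 2  [load 120/120]
  20 → break 4  [load 100/120]
  10 → break 1  [load 120/120]
4 commercial breaks opened.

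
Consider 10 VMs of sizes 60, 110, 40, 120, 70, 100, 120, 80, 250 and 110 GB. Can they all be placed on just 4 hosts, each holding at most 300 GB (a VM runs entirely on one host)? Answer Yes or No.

A valid assignment using 4 hosts:
  host 1: 250 + 40 = 290
  host 2: 120 + 120 + 60 = 300
  host 3: 110 + 110 + 80 = 300
  host 4: 100 + 70 = 170
Every load is within 300 GB, so 4 hosts suffice.

Yes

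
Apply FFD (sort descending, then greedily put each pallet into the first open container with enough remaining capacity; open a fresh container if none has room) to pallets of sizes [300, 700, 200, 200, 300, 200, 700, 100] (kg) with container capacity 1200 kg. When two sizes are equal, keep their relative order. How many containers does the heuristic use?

Sorted descending: 700, 700, 300, 300, 200, 200, 200, 100.
  700 → container 1 (new)  [load 700/1200]
  700 → container 2 (new)  [load 700/1200]
  300 → container 1  [load 1000/1200]
  300 → container 2  [load 1000/1200]
  200 → container 1  [load 1200/1200]
  200 → container 2  [load 1200/1200]
  200 → container 3 (new)  [load 200/1200]
  100 → container 3  [load 300/1200]
3 containers opened.

3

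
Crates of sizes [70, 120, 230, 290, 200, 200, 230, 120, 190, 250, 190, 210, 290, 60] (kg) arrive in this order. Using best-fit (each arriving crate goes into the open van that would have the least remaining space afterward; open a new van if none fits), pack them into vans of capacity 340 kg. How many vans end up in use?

11

  70 → van 1 (new)  [load 70/340]
  120 → van 1  [load 190/340]
  230 → van 2 (new)  [load 230/340]
  290 → van 3 (new)  [load 290/340]
  200 → van 4 (new)  [load 200/340]
  200 → van 5 (new)  [load 200/340]
  230 → van 6 (new)  [load 230/340]
  120 → van 4  [load 320/340]
  190 → van 7 (new)  [load 190/340]
  250 → van 8 (new)  [load 250/340]
  190 → van 9 (new)  [load 190/340]
  210 → van 10 (new)  [load 210/340]
  290 → van 11 (new)  [load 290/340]
  60 → van 8  [load 310/340]
11 vans opened.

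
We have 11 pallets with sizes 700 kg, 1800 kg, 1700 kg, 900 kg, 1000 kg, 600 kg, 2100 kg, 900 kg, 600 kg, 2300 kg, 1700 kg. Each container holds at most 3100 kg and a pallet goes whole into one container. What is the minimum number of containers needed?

5

Total = 2300 + 2100 + 1800 + 1700 + 1700 + 1000 + 900 + 900 + 700 + 600 + 600 = 14300 kg.
Lower bound: ⌈14300/3100⌉ = 5 containers.
A packing using 5 containers:
  container 1: 2300 + 700 = 3000
  container 2: 2100 + 1000 = 3100
  container 3: 1800 + 900 = 2700
  container 4: 1700 + 900 = 2600
  container 5: 1700 + 600 + 600 = 2900
This matches the lower bound, so 5 is optimal.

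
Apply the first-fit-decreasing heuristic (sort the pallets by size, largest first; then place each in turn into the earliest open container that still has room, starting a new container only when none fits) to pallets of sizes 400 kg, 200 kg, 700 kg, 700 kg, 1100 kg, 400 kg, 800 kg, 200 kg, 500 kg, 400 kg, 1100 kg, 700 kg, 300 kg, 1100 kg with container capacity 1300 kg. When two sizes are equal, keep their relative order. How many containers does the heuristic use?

8

Sorted descending: 1100, 1100, 1100, 800, 700, 700, 700, 500, 400, 400, 400, 300, 200, 200.
  1100 → container 1 (new)  [load 1100/1300]
  1100 → container 2 (new)  [load 1100/1300]
  1100 → container 3 (new)  [load 1100/1300]
  800 → container 4 (new)  [load 800/1300]
  700 → container 5 (new)  [load 700/1300]
  700 → container 6 (new)  [load 700/1300]
  700 → container 7 (new)  [load 700/1300]
  500 → container 4  [load 1300/1300]
  400 → container 5  [load 1100/1300]
  400 → container 6  [load 1100/1300]
  400 → container 7  [load 1100/1300]
  300 → container 8 (new)  [load 300/1300]
  200 → container 1  [load 1300/1300]
  200 → container 2  [load 1300/1300]
8 containers opened.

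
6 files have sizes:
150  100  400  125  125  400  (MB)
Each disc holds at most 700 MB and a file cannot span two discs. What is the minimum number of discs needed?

2

Total = 400 + 400 + 150 + 125 + 125 + 100 = 1300 MB.
Lower bound: ⌈1300/700⌉ = 2 discs.
A packing using 2 discs:
  disc 1: 400 + 150 + 125 = 675
  disc 2: 400 + 125 + 100 = 625
This matches the lower bound, so 2 is optimal.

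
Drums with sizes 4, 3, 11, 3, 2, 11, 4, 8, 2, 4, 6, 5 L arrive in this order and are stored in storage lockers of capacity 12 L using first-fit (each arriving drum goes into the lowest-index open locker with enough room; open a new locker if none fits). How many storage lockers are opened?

  4 → locker 1 (new)  [load 4/12]
  3 → locker 1  [load 7/12]
  11 → locker 2 (new)  [load 11/12]
  3 → locker 1  [load 10/12]
  2 → locker 1  [load 12/12]
  11 → locker 3 (new)  [load 11/12]
  4 → locker 4 (new)  [load 4/12]
  8 → locker 4  [load 12/12]
  2 → locker 5 (new)  [load 2/12]
  4 → locker 5  [load 6/12]
  6 → locker 5  [load 12/12]
  5 → locker 6 (new)  [load 5/12]
6 storage lockers opened.

6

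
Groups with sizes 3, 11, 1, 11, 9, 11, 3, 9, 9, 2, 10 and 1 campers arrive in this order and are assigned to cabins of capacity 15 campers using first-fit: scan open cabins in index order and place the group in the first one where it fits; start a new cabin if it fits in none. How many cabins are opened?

  3 → cabin 1 (new)  [load 3/15]
  11 → cabin 1  [load 14/15]
  1 → cabin 1  [load 15/15]
  11 → cabin 2 (new)  [load 11/15]
  9 → cabin 3 (new)  [load 9/15]
  11 → cabin 4 (new)  [load 11/15]
  3 → cabin 2  [load 14/15]
  9 → cabin 5 (new)  [load 9/15]
  9 → cabin 6 (new)  [load 9/15]
  2 → cabin 3  [load 11/15]
  10 → cabin 7 (new)  [load 10/15]
  1 → cabin 2  [load 15/15]
7 cabins opened.

7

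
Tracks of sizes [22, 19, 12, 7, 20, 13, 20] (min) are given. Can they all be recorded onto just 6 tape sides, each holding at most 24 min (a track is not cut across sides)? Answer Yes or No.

Yes

A valid assignment using 6 tape sides:
  side 1: 22 = 22
  side 2: 20 = 20
  side 3: 20 = 20
  side 4: 19 = 19
  side 5: 13 + 7 = 20
  side 6: 12 = 12
Every load is within 24 min, so 6 tape sides suffice.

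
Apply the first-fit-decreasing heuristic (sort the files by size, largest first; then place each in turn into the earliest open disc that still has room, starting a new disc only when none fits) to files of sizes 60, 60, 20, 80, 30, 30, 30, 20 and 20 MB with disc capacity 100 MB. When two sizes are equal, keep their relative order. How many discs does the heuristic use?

4

Sorted descending: 80, 60, 60, 30, 30, 30, 20, 20, 20.
  80 → disc 1 (new)  [load 80/100]
  60 → disc 2 (new)  [load 60/100]
  60 → disc 3 (new)  [load 60/100]
  30 → disc 2  [load 90/100]
  30 → disc 3  [load 90/100]
  30 → disc 4 (new)  [load 30/100]
  20 → disc 1  [load 100/100]
  20 → disc 4  [load 50/100]
  20 → disc 4  [load 70/100]
4 discs opened.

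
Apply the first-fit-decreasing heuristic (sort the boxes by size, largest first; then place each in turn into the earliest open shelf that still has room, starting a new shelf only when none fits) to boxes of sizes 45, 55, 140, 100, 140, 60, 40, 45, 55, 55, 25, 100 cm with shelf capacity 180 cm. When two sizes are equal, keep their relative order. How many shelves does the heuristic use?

6

Sorted descending: 140, 140, 100, 100, 60, 55, 55, 55, 45, 45, 40, 25.
  140 → shelf 1 (new)  [load 140/180]
  140 → shelf 2 (new)  [load 140/180]
  100 → shelf 3 (new)  [load 100/180]
  100 → shelf 4 (new)  [load 100/180]
  60 → shelf 3  [load 160/180]
  55 → shelf 4  [load 155/180]
  55 → shelf 5 (new)  [load 55/180]
  55 → shelf 5  [load 110/180]
  45 → shelf 5  [load 155/180]
  45 → shelf 6 (new)  [load 45/180]
  40 → shelf 1  [load 180/180]
  25 → shelf 2  [load 165/180]
6 shelves opened.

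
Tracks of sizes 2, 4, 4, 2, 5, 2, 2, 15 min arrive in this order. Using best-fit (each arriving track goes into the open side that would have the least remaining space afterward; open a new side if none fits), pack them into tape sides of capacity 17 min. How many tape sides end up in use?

3

  2 → side 1 (new)  [load 2/17]
  4 → side 1  [load 6/17]
  4 → side 1  [load 10/17]
  2 → side 1  [load 12/17]
  5 → side 1  [load 17/17]
  2 → side 2 (new)  [load 2/17]
  2 → side 2  [load 4/17]
  15 → side 3 (new)  [load 15/17]
3 tape sides opened.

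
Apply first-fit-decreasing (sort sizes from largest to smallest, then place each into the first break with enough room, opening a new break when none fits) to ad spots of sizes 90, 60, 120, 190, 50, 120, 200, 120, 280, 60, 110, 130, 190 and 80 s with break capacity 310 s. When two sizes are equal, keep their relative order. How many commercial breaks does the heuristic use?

6

Sorted descending: 280, 200, 190, 190, 130, 120, 120, 120, 110, 90, 80, 60, 60, 50.
  280 → break 1 (new)  [load 280/310]
  200 → break 2 (new)  [load 200/310]
  190 → break 3 (new)  [load 190/310]
  190 → break 4 (new)  [load 190/310]
  130 → break 5 (new)  [load 130/310]
  120 → break 3  [load 310/310]
  120 → break 4  [load 310/310]
  120 → break 5  [load 250/310]
  110 → break 2  [load 310/310]
  90 → break 6 (new)  [load 90/310]
  80 → break 6  [load 170/310]
  60 → break 5  [load 310/310]
  60 → break 6  [load 230/310]
  50 → break 6  [load 280/310]
6 commercial breaks opened.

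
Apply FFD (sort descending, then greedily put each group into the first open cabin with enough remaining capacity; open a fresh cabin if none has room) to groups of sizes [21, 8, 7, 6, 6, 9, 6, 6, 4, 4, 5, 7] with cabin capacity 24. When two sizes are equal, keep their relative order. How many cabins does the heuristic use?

4

Sorted descending: 21, 9, 8, 7, 7, 6, 6, 6, 6, 5, 4, 4.
  21 → cabin 1 (new)  [load 21/24]
  9 → cabin 2 (new)  [load 9/24]
  8 → cabin 2  [load 17/24]
  7 → cabin 2  [load 24/24]
  7 → cabin 3 (new)  [load 7/24]
  6 → cabin 3  [load 13/24]
  6 → cabin 3  [load 19/24]
  6 → cabin 4 (new)  [load 6/24]
  6 → cabin 4  [load 12/24]
  5 → cabin 3  [load 24/24]
  4 → cabin 4  [load 16/24]
  4 → cabin 4  [load 20/24]
4 cabins opened.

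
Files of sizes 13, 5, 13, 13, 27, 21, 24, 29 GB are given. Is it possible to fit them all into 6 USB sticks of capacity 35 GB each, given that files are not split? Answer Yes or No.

A valid assignment using 5 USB sticks:
  USB stick 1: 29 + 5 = 34
  USB stick 2: 27 = 27
  USB stick 3: 24 = 24
  USB stick 4: 21 + 13 = 34
  USB stick 5: 13 + 13 = 26
That uses only 5 ≤ 6, so 6 USB sticks are enough.

Yes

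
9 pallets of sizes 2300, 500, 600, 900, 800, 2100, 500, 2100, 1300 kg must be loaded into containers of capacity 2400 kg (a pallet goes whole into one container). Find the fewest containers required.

5

Total = 2300 + 2100 + 2100 + 1300 + 900 + 800 + 600 + 500 + 500 = 11100 kg.
Lower bound: ⌈11100/2400⌉ = 5 containers.
A packing using 5 containers:
  container 1: 2300 = 2300
  container 2: 2100 = 2100
  container 3: 2100 = 2100
  container 4: 1300 + 900 = 2200
  container 5: 800 + 600 + 500 + 500 = 2400
This matches the lower bound, so 5 is optimal.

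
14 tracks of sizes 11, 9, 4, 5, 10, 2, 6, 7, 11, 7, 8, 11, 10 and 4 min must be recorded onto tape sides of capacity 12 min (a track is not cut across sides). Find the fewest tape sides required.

10

Total = 11 + 11 + 11 + 10 + 10 + 9 + 8 + 7 + 7 + 6 + 5 + 4 + 4 + 2 = 105 min.
Lower bound: ⌈105/12⌉ = 9 tape sides.
A packing using 10 tape sides:
  side 1: 11 = 11
  side 2: 11 = 11
  side 3: 11 = 11
  side 4: 10 + 2 = 12
  side 5: 10 = 10
  side 6: 9 = 9
  side 7: 8 + 4 = 12
  side 8: 7 + 5 = 12
  side 9: 7 + 4 = 11
  side 10: 6 = 6
No arrangement into 9 tape sides stays within capacity, so 10 is optimal.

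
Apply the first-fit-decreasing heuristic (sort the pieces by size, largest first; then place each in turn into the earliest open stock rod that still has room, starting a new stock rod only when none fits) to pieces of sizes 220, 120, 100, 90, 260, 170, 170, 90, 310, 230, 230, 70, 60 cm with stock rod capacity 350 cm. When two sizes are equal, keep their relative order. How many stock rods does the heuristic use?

7

Sorted descending: 310, 260, 230, 230, 220, 170, 170, 120, 100, 90, 90, 70, 60.
  310 → stock rod 1 (new)  [load 310/350]
  260 → stock rod 2 (new)  [load 260/350]
  230 → stock rod 3 (new)  [load 230/350]
  230 → stock rod 4 (new)  [load 230/350]
  220 → stock rod 5 (new)  [load 220/350]
  170 → stock rod 6 (new)  [load 170/350]
  170 → stock rod 6  [load 340/350]
  120 → stock rod 3  [load 350/350]
  100 → stock rod 4  [load 330/350]
  90 → stock rod 2  [load 350/350]
  90 → stock rod 5  [load 310/350]
  70 → stock rod 7 (new)  [load 70/350]
  60 → stock rod 7  [load 130/350]
7 stock rods opened.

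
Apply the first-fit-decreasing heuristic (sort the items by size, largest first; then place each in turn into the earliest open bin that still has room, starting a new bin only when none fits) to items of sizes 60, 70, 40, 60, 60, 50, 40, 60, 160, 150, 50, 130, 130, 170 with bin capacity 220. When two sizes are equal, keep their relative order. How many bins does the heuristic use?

6

Sorted descending: 170, 160, 150, 130, 130, 70, 60, 60, 60, 60, 50, 50, 40, 40.
  170 → bin 1 (new)  [load 170/220]
  160 → bin 2 (new)  [load 160/220]
  150 → bin 3 (new)  [load 150/220]
  130 → bin 4 (new)  [load 130/220]
  130 → bin 5 (new)  [load 130/220]
  70 → bin 3  [load 220/220]
  60 → bin 2  [load 220/220]
  60 → bin 4  [load 190/220]
  60 → bin 5  [load 190/220]
  60 → bin 6 (new)  [load 60/220]
  50 → bin 1  [load 220/220]
  50 → bin 6  [load 110/220]
  40 → bin 6  [load 150/220]
  40 → bin 6  [load 190/220]
6 bins opened.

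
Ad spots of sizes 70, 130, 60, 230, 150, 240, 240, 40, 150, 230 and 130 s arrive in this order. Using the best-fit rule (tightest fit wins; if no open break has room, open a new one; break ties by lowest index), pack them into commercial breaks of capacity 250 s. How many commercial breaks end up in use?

8

  70 → break 1 (new)  [load 70/250]
  130 → break 1  [load 200/250]
  60 → break 2 (new)  [load 60/250]
  230 → break 3 (new)  [load 230/250]
  150 → break 2  [load 210/250]
  240 → break 4 (new)  [load 240/250]
  240 → break 5 (new)  [load 240/250]
  40 → break 2  [load 250/250]
  150 → break 6 (new)  [load 150/250]
  230 → break 7 (new)  [load 230/250]
  130 → break 8 (new)  [load 130/250]
8 commercial breaks opened.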